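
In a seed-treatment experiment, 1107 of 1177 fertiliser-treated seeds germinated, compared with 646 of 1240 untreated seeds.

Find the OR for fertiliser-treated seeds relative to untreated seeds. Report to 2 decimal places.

odds, fertiliser-treated seeds = 1107/70 = 15.8143
odds, untreated seeds = 646/594 = 1.0875
OR = 15.8143 / 1.0875 = 14.54

14.54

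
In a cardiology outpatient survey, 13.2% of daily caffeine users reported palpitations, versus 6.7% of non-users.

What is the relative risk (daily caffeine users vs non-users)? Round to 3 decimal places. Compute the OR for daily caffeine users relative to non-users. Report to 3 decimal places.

RR = 1.970; OR = 2.118

RR = 0.1320 / 0.0670 = 1.970
odds, daily caffeine users = 0.1320/0.8680 = 0.1521
odds, non-users = 0.0670/0.9330 = 0.0718
OR = 0.1521 / 0.0718 = 2.118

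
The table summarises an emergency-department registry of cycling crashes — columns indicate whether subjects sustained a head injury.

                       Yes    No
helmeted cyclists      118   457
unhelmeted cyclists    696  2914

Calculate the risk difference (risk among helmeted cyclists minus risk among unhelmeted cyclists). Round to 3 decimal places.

0.012

risk, helmeted cyclists = 118/575 = 0.2052
risk, unhelmeted cyclists = 696/3610 = 0.1928
risk difference = 0.2052 − 0.1928 = 0.012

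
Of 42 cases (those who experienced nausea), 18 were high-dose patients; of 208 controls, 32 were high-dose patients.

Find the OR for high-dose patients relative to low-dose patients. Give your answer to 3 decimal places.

OR = (18 × 176) / (32 × 24) = 3168/768 ≈ 4.125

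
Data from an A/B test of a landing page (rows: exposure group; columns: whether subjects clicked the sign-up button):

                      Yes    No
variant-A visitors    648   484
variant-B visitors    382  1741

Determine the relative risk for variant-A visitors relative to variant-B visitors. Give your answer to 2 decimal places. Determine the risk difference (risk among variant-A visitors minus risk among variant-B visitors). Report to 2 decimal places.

risk, variant-A visitors = 648/1132 = 0.5724
risk, variant-B visitors = 382/2123 = 0.1799
RR = 0.5724 / 0.1799 = 3.18
risk difference = 0.5724 − 0.1799 = 0.39

RR = 3.18; RD = 0.39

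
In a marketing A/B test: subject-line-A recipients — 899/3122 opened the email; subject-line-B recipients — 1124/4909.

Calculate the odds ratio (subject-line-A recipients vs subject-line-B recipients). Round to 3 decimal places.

OR = (899 × 3785) / (2223 × 1124) = 3402715/2498652 ≈ 1.362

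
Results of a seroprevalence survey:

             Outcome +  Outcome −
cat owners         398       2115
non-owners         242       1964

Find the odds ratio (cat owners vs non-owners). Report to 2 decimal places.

odds, cat owners = 398/2115 = 0.1882
odds, non-owners = 242/1964 = 0.1232
OR = 0.1882 / 0.1232 = 1.53

OR = 1.53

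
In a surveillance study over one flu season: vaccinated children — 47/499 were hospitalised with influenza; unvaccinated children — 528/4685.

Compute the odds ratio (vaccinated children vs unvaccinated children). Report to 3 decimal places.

OR = (47 × 4157) / (452 × 528) = 195379/238656 ≈ 0.819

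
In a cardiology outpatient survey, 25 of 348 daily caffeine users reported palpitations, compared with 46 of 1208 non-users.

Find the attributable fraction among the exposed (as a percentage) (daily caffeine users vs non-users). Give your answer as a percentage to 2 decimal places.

AR% ≈ 46.99%

risk, daily caffeine users = 25/348 = 0.07184
risk, non-users = 46/1208 = 0.03808
AR% = (0.07184 − 0.03808) / 0.07184 = 0.4699 → 46.99%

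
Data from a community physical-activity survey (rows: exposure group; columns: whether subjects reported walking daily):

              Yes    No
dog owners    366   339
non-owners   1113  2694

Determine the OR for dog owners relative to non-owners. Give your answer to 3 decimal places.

odds, dog owners = 366/339 = 1.0796
odds, non-owners = 1113/2694 = 0.4131
OR = 1.0796 / 0.4131 = 2.613

OR: 2.613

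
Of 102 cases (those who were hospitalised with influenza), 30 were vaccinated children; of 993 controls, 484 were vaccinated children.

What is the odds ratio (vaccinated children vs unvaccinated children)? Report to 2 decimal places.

odds, vaccinated children = 30/484 = 0.0620
odds, unvaccinated children = 72/509 = 0.1415
OR = 0.0620 / 0.1415 = 0.44

0.44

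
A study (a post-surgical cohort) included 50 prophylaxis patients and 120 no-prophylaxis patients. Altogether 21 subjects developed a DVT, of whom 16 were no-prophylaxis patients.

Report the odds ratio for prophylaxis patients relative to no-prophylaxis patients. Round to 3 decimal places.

0.722

prophylaxis patients with the outcome: 21 − 16 = 5
prophylaxis patients without the outcome: 50 − 5 = 45
no-prophylaxis patients without the outcome: 120 − 16 = 104
odds, prophylaxis patients = 5/45 = 0.1111
odds, no-prophylaxis patients = 16/104 = 0.1538
OR = 0.1111 / 0.1538 = 0.722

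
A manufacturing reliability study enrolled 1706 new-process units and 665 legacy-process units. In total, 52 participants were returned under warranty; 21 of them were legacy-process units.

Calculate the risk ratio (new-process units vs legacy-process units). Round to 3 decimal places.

new-process units with the outcome: 52 − 21 = 31
new-process units without the outcome: 1706 − 31 = 1675
legacy-process units without the outcome: 665 − 21 = 644
risk, new-process units = 31/1706 = 0.01817
risk, legacy-process units = 21/665 = 0.03158
RR = 0.01817 / 0.03158 = 0.575

0.575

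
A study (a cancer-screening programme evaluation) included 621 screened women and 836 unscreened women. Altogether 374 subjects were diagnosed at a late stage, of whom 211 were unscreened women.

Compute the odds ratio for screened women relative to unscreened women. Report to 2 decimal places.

OR = 1.05

screened women with the outcome: 374 − 211 = 163
screened women without the outcome: 621 − 163 = 458
unscreened women without the outcome: 836 − 211 = 625
OR = (163 × 625) / (458 × 211) = 101875/96638 ≈ 1.05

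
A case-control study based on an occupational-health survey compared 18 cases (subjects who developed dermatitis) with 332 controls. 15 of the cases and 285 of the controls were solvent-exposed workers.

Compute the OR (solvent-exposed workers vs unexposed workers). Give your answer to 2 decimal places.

OR = (15 × 47) / (285 × 3) = 705/855 ≈ 0.82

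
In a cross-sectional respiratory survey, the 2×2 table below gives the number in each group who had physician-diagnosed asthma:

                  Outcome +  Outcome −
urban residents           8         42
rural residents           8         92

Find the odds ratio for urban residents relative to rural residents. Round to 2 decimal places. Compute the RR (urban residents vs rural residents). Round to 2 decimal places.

OR = (8 × 92) / (42 × 8) = 736/336 ≈ 2.19
risk, urban residents = 8/50 = 0.1600
risk, rural residents = 8/100 = 0.0800
RR = 0.1600 / 0.0800 = 2.00

OR = 2.19; RR = 2.00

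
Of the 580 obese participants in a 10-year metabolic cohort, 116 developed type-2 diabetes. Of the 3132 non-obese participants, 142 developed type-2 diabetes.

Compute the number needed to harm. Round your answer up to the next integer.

risk, obese participants = 116/580 = 0.200000
risk, non-obese participants = 142/3132 = 0.045338
absolute risk difference = 0.154662
1 / 0.154662 = 6.466 → round up → 7

7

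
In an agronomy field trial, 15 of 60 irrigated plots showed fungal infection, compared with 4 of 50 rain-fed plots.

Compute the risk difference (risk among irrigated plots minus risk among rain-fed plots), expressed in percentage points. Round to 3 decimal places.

risk, irrigated plots = 15/60 = 0.2500
risk, rain-fed plots = 4/50 = 0.0800
risk difference = 0.2500 − 0.0800 = 0.1700 → 17.000 percentage points

RD ≈ 17.000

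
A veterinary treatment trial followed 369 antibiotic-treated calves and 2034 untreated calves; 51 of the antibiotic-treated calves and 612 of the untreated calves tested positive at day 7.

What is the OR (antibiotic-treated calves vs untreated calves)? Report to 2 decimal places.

OR = (51 × 1422) / (318 × 612) = 72522/194616 ≈ 0.37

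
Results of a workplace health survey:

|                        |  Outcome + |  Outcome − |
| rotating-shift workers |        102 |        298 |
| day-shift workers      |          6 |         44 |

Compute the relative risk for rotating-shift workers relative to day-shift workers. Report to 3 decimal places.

risk, rotating-shift workers = 102/400 = 0.2550
risk, day-shift workers = 6/50 = 0.1200
RR = 0.2550 / 0.1200 = 2.125

RR ≈ 2.125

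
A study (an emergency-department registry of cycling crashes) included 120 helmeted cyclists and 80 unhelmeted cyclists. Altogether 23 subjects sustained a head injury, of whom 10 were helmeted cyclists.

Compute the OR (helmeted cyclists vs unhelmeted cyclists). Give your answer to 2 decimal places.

helmeted cyclists without the outcome: 120 − 10 = 110
unhelmeted cyclists with the outcome: 23 − 10 = 13
unhelmeted cyclists without the outcome: 80 − 13 = 67
odds, helmeted cyclists = 10/110 = 0.0909
odds, unhelmeted cyclists = 13/67 = 0.1940
OR = 0.0909 / 0.1940 = 0.47

0.47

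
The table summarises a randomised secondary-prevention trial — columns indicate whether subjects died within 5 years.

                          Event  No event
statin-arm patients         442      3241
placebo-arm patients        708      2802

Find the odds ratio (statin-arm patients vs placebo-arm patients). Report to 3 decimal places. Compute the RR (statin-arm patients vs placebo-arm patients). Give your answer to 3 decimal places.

OR = (442 × 2802) / (3241 × 708) = 1238484/2294628 ≈ 0.540
risk, statin-arm patients = 442/3683 = 0.1200
risk, placebo-arm patients = 708/3510 = 0.2017
RR = 0.1200 / 0.2017 = 0.595

OR = 0.540; RR = 0.595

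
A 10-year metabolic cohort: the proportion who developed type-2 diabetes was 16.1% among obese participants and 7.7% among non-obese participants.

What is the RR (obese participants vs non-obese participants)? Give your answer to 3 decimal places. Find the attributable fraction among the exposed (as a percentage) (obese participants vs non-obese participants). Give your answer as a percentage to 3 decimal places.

RR = 0.1610 / 0.0770 = 2.091
AR% = (0.1610 − 0.0770) / 0.1610 = 0.5217 → 52.174%

RR = 2.091; AR% = 52.174%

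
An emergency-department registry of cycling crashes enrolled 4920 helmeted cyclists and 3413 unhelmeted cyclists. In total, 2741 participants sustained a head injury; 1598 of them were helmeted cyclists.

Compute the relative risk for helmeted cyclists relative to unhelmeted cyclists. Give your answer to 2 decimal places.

0.97

helmeted cyclists without the outcome: 4920 − 1598 = 3322
unhelmeted cyclists with the outcome: 2741 − 1598 = 1143
unhelmeted cyclists without the outcome: 3413 − 1143 = 2270
risk, helmeted cyclists = 1598/4920 = 0.3248
risk, unhelmeted cyclists = 1143/3413 = 0.3349
RR = 0.3248 / 0.3349 = 0.97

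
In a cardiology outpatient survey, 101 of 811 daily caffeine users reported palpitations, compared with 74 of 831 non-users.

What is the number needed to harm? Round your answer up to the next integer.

NNH ≈ 29

risk, daily caffeine users = 101/811 = 0.124538
risk, non-users = 74/831 = 0.089049
absolute risk difference = 0.035488
1 / 0.035488 = 28.179 → round up → 29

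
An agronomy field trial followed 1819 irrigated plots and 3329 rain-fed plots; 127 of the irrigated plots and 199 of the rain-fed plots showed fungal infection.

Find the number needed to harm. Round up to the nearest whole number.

risk, irrigated plots = 127/1819 = 0.069819
risk, rain-fed plots = 199/3329 = 0.059778
absolute risk difference = 0.010041
1 / 0.010041 = 99.592 → round up → 100

100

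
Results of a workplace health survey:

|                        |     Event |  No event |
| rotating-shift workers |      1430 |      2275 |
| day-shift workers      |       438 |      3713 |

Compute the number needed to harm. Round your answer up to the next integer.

risk, rotating-shift workers = 1430/3705 = 0.385965
risk, day-shift workers = 438/4151 = 0.105517
absolute risk difference = 0.280448
1 / 0.280448 = 3.566 → round up → 4

NNH ≈ 4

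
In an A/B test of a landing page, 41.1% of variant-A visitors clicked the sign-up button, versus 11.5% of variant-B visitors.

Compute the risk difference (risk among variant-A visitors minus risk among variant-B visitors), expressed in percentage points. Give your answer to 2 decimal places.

29.60

risk difference = 0.4110 − 0.1150 = 0.2960 → 29.60 percentage points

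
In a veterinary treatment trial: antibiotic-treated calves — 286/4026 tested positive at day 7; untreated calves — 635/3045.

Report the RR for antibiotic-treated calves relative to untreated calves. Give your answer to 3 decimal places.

risk, antibiotic-treated calves = 286/4026 = 0.0710
risk, untreated calves = 635/3045 = 0.2085
RR = 0.0710 / 0.2085 = 0.341

RR ≈ 0.341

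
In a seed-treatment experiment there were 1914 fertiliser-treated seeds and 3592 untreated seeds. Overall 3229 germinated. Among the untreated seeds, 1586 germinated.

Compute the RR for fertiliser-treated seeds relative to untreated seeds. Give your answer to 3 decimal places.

fertiliser-treated seeds with the outcome: 3229 − 1586 = 1643
fertiliser-treated seeds without the outcome: 1914 − 1643 = 271
untreated seeds without the outcome: 3592 − 1586 = 2006
risk, fertiliser-treated seeds = 1643/1914 = 0.8584
risk, untreated seeds = 1586/3592 = 0.4415
RR = 0.8584 / 0.4415 = 1.944

1.944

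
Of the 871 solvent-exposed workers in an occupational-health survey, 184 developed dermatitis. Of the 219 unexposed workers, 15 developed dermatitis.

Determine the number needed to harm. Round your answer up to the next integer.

risk, solvent-exposed workers = 184/871 = 0.211251
risk, unexposed workers = 15/219 = 0.068493
absolute risk difference = 0.142758
1 / 0.142758 = 7.005 → round up → 8

8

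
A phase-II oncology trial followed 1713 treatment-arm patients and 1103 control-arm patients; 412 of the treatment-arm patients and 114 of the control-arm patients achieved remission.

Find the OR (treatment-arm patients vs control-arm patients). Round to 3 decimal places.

OR = (412 × 989) / (1301 × 114) = 407468/148314 ≈ 2.747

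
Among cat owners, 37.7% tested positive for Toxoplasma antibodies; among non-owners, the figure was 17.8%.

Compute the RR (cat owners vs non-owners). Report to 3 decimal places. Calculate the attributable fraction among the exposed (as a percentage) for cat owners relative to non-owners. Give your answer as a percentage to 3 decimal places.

RR = 2.118; AR% = 52.785%

RR = 0.3770 / 0.1780 = 2.118
AR% = (0.3770 − 0.1780) / 0.3770 = 0.5279 → 52.785%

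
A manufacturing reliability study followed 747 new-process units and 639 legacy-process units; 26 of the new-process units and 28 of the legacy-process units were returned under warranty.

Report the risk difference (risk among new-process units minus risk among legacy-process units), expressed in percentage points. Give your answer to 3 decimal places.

risk, new-process units = 26/747 = 0.03481
risk, legacy-process units = 28/639 = 0.04382
risk difference = 0.03481 − 0.04382 = -0.00901 → -0.901 percentage points

RD: -0.901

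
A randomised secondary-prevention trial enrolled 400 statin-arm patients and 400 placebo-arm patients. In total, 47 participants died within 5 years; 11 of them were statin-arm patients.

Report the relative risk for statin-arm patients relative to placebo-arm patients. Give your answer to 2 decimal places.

statin-arm patients without the outcome: 400 − 11 = 389
placebo-arm patients with the outcome: 47 − 11 = 36
placebo-arm patients without the outcome: 400 − 36 = 364
risk, statin-arm patients = 11/400 = 0.02750
risk, placebo-arm patients = 36/400 = 0.09000
RR = 0.02750 / 0.09000 = 0.31

RR = 0.31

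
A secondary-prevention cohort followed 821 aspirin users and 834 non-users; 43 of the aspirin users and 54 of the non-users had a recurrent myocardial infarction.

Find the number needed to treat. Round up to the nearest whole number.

risk, aspirin users = 43/821 = 0.052375
risk, non-users = 54/834 = 0.064748
absolute risk difference = 0.012373
1 / 0.012373 = 80.821 → round up → 81

NNT ≈ 81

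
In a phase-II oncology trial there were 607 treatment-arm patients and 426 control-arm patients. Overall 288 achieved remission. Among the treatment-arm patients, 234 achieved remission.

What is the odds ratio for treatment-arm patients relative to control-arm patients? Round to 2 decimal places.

treatment-arm patients without the outcome: 607 − 234 = 373
control-arm patients with the outcome: 288 − 234 = 54
control-arm patients without the outcome: 426 − 54 = 372
odds, treatment-arm patients = 234/373 = 0.6273
odds, control-arm patients = 54/372 = 0.1452
OR = 0.6273 / 0.1452 = 4.32

4.32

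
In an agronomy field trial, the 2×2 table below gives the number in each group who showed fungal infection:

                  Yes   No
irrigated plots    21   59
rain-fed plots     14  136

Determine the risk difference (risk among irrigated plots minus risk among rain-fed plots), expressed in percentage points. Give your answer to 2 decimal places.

RD ≈ 16.92

risk, irrigated plots = 21/80 = 0.2625
risk, rain-fed plots = 14/150 = 0.0933
risk difference = 0.2625 − 0.0933 = 0.1692 → 16.92 percentage points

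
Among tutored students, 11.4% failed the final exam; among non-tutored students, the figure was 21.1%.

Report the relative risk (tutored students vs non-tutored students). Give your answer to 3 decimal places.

RR = 0.1140 / 0.2110 = 0.540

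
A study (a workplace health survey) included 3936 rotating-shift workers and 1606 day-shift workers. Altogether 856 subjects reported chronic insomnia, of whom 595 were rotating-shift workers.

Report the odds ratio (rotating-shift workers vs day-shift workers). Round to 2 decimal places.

rotating-shift workers without the outcome: 3936 − 595 = 3341
day-shift workers with the outcome: 856 − 595 = 261
day-shift workers without the outcome: 1606 − 261 = 1345
OR = (595 × 1345) / (3341 × 261) = 800275/872001 ≈ 0.92

OR ≈ 0.92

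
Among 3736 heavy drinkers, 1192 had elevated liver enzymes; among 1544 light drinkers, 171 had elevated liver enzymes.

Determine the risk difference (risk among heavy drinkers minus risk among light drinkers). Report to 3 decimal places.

risk, heavy drinkers = 1192/3736 = 0.3191
risk, light drinkers = 171/1544 = 0.1108
risk difference = 0.3191 − 0.1108 = 0.208

RD = 0.208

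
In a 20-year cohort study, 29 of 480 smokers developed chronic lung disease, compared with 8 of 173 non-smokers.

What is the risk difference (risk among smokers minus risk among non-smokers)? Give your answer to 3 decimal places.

0.014

risk, smokers = 29/480 = 0.06042
risk, non-smokers = 8/173 = 0.04624
risk difference = 0.06042 − 0.04624 = 0.014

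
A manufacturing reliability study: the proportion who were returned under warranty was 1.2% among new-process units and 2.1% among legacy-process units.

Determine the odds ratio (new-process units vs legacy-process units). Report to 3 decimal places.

odds, new-process units = 0.01200/0.98800 = 0.01215
odds, legacy-process units = 0.02100/0.97900 = 0.02145
OR = 0.01215 / 0.02145 = 0.566

OR: 0.566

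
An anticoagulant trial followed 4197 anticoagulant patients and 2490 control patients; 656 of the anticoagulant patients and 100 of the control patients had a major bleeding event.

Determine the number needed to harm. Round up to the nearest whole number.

risk, anticoagulant patients = 656/4197 = 0.156302
risk, control patients = 100/2490 = 0.040161
absolute risk difference = 0.116141
1 / 0.116141 = 8.610 → round up → 9

9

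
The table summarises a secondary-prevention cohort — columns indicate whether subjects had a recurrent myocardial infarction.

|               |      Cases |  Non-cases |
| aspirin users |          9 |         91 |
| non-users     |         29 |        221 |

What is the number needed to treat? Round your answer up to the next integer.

risk, aspirin users = 9/100 = 0.090000
risk, non-users = 29/250 = 0.116000
absolute risk difference = 0.026000
1 / 0.026000 = 38.462 → round up → 39

39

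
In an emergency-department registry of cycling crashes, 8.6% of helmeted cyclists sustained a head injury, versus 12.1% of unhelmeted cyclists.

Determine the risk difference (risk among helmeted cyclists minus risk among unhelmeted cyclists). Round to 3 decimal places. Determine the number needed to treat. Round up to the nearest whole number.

risk difference = 0.0860 − 0.1210 = -0.035
absolute risk difference = 0.035000
1 / 0.035000 = 28.571 → round up → 29

RD = -0.035; NNT = 29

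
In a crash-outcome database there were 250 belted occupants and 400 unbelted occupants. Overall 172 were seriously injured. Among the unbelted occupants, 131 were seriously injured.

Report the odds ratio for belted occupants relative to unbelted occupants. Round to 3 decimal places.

belted occupants with the outcome: 172 − 131 = 41
belted occupants without the outcome: 250 − 41 = 209
unbelted occupants without the outcome: 400 − 131 = 269
OR = (41 × 269) / (209 × 131) = 11029/27379 ≈ 0.403

OR = 0.403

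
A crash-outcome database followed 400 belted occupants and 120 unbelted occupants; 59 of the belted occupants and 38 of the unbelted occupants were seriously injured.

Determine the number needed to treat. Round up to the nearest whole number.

6

risk, belted occupants = 59/400 = 0.147500
risk, unbelted occupants = 38/120 = 0.316667
absolute risk difference = 0.169167
1 / 0.169167 = 5.911 → round up → 6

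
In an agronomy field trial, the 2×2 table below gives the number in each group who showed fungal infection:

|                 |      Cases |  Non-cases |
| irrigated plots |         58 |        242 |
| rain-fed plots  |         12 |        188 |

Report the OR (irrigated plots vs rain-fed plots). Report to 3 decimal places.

OR = (58 × 188) / (242 × 12) = 10904/2904 ≈ 3.755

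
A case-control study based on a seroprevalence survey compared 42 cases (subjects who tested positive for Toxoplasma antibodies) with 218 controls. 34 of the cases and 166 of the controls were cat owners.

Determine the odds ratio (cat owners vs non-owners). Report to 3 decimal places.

OR = (34 × 52) / (166 × 8) = 1768/1328 ≈ 1.331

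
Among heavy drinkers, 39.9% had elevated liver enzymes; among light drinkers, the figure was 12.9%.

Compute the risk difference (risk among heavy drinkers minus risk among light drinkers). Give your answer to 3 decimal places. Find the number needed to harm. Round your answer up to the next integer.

RD = 0.270; NNH = 4

risk difference = 0.3990 − 0.1290 = 0.270
absolute risk difference = 0.270000
1 / 0.270000 = 3.704 → round up → 4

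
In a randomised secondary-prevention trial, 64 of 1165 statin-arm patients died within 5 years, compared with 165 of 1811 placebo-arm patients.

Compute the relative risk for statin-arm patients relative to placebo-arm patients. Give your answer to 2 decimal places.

risk, statin-arm patients = 64/1165 = 0.0549
risk, placebo-arm patients = 165/1811 = 0.0911
RR = 0.0549 / 0.0911 = 0.60

0.60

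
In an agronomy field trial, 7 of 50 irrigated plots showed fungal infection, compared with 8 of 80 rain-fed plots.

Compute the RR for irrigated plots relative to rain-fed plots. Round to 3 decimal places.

risk, irrigated plots = 7/50 = 0.1400
risk, rain-fed plots = 8/80 = 0.1000
RR = 0.1400 / 0.1000 = 1.400

RR ≈ 1.400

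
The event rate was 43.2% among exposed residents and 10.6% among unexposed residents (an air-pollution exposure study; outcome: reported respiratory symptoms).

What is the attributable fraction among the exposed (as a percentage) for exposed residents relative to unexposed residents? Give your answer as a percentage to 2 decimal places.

AR% = (0.4320 − 0.1060) / 0.4320 = 0.7546 → 75.46%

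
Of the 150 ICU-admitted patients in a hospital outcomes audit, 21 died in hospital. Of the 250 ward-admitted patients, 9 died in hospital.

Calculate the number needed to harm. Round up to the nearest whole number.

NNH = 10

risk, ICU-admitted patients = 21/150 = 0.140000
risk, ward-admitted patients = 9/250 = 0.036000
absolute risk difference = 0.104000
1 / 0.104000 = 9.615 → round up → 10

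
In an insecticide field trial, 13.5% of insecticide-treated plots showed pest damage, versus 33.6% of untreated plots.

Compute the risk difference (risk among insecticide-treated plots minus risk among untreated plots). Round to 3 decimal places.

risk difference = 0.1350 − 0.3360 = -0.201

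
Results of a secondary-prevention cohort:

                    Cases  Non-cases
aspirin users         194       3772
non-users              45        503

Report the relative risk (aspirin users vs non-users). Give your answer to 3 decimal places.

RR = 0.596

risk, aspirin users = 194/3966 = 0.04892
risk, non-users = 45/548 = 0.08212
RR = 0.04892 / 0.08212 = 0.596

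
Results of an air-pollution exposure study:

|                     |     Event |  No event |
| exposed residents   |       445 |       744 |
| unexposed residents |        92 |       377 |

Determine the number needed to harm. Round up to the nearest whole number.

NNH: 6

risk, exposed residents = 445/1189 = 0.374264
risk, unexposed residents = 92/469 = 0.196162
absolute risk difference = 0.178102
1 / 0.178102 = 5.615 → round up → 6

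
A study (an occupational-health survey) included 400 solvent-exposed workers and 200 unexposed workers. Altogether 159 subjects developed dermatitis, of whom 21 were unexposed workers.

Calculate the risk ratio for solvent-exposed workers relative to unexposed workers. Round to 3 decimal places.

solvent-exposed workers with the outcome: 159 − 21 = 138
solvent-exposed workers without the outcome: 400 − 138 = 262
unexposed workers without the outcome: 200 − 21 = 179
risk, solvent-exposed workers = 138/400 = 0.3450
risk, unexposed workers = 21/200 = 0.1050
RR = 0.3450 / 0.1050 = 3.286

RR: 3.286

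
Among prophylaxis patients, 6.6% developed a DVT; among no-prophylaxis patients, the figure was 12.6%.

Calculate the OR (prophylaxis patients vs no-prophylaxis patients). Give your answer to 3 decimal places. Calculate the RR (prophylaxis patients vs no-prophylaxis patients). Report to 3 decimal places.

OR = 0.490; RR = 0.524

odds, prophylaxis patients = 0.0660/0.9340 = 0.0707
odds, no-prophylaxis patients = 0.1260/0.8740 = 0.1442
OR = 0.0707 / 0.1442 = 0.490
RR = 0.0660 / 0.1260 = 0.524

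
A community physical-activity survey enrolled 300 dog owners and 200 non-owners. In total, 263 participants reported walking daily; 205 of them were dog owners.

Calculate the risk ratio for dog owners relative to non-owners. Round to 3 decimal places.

dog owners without the outcome: 300 − 205 = 95
non-owners with the outcome: 263 − 205 = 58
non-owners without the outcome: 200 − 58 = 142
risk, dog owners = 205/300 = 0.6833
risk, non-owners = 58/200 = 0.2900
RR = 0.6833 / 0.2900 = 2.356

RR: 2.356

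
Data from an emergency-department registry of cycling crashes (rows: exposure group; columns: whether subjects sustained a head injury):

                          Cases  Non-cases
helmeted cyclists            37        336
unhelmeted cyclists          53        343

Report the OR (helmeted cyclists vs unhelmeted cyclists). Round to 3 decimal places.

odds, helmeted cyclists = 37/336 = 0.1101
odds, unhelmeted cyclists = 53/343 = 0.1545
OR = 0.1101 / 0.1545 = 0.713

0.713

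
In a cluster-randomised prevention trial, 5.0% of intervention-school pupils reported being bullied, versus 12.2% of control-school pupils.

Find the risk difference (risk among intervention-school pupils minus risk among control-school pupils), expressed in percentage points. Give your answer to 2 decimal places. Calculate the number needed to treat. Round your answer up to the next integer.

RD = -7.20; NNT = 14

risk difference = 0.0500 − 0.1220 = -0.0720 → -7.20 percentage points
absolute risk difference = 0.072000
1 / 0.072000 = 13.889 → round up → 14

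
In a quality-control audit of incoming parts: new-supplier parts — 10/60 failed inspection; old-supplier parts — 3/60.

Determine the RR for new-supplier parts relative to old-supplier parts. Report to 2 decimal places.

RR ≈ 3.33

risk, new-supplier parts = 10/60 = 0.1667
risk, old-supplier parts = 3/60 = 0.0500
RR = 0.1667 / 0.0500 = 3.33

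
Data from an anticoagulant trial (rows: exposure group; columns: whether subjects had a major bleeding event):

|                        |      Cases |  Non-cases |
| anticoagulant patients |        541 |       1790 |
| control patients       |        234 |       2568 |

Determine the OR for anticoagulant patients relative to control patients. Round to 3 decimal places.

OR = (541 × 2568) / (1790 × 234) = 1389288/418860 ≈ 3.317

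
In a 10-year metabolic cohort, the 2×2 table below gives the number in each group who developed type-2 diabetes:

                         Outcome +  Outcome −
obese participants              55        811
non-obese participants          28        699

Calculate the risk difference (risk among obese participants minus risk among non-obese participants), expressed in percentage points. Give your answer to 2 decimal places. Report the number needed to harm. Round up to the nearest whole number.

RD = 2.50; NNH = 41

risk, obese participants = 55/866 = 0.06351
risk, non-obese participants = 28/727 = 0.03851
risk difference = 0.06351 − 0.03851 = 0.02500 → 2.50 percentage points
absolute risk difference = 0.024996
1 / 0.024996 = 40.006 → round up → 41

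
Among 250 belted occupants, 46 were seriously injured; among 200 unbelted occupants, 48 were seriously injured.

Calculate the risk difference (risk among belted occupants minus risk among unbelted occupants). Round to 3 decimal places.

risk, belted occupants = 46/250 = 0.1840
risk, unbelted occupants = 48/200 = 0.2400
risk difference = 0.1840 − 0.2400 = -0.056

-0.056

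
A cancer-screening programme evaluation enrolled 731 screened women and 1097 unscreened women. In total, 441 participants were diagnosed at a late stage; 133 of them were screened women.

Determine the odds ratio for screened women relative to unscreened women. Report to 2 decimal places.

OR = 0.57

screened women without the outcome: 731 − 133 = 598
unscreened women with the outcome: 441 − 133 = 308
unscreened women without the outcome: 1097 − 308 = 789
odds, screened women = 133/598 = 0.2224
odds, unscreened women = 308/789 = 0.3904
OR = 0.2224 / 0.3904 = 0.57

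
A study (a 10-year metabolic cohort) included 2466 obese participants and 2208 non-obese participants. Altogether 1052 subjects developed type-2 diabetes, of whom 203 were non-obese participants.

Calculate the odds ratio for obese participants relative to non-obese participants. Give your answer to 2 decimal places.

5.19

obese participants with the outcome: 1052 − 203 = 849
obese participants without the outcome: 2466 − 849 = 1617
non-obese participants without the outcome: 2208 − 203 = 2005
OR = (849 × 2005) / (1617 × 203) = 1702245/328251 ≈ 5.19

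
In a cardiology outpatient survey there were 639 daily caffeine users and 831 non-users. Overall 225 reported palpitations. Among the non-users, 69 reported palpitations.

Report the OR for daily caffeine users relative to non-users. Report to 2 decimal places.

OR = 3.57

daily caffeine users with the outcome: 225 − 69 = 156
daily caffeine users without the outcome: 639 − 156 = 483
non-users without the outcome: 831 − 69 = 762
OR = (156 × 762) / (483 × 69) = 118872/33327 ≈ 3.57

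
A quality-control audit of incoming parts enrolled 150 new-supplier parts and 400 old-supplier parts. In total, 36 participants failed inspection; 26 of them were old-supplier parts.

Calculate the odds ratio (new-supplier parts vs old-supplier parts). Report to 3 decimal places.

new-supplier parts with the outcome: 36 − 26 = 10
new-supplier parts without the outcome: 150 − 10 = 140
old-supplier parts without the outcome: 400 − 26 = 374
odds, new-supplier parts = 10/140 = 0.0714
odds, old-supplier parts = 26/374 = 0.0695
OR = 0.0714 / 0.0695 = 1.027

1.027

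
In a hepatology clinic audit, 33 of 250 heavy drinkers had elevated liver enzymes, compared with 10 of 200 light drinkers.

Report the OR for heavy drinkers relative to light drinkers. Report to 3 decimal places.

OR = (33 × 190) / (217 × 10) = 6270/2170 ≈ 2.889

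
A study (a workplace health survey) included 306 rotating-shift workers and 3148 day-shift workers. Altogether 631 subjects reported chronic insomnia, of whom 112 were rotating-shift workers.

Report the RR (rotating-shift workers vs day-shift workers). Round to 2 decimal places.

rotating-shift workers without the outcome: 306 − 112 = 194
day-shift workers with the outcome: 631 − 112 = 519
day-shift workers without the outcome: 3148 − 519 = 2629
risk, rotating-shift workers = 112/306 = 0.3660
risk, day-shift workers = 519/3148 = 0.1649
RR = 0.3660 / 0.1649 = 2.22

2.22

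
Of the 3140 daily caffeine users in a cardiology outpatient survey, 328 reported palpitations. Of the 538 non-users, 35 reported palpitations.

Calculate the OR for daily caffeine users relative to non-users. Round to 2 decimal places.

odds, daily caffeine users = 328/2812 = 0.1166
odds, non-users = 35/503 = 0.0696
OR = 0.1166 / 0.0696 = 1.68

1.68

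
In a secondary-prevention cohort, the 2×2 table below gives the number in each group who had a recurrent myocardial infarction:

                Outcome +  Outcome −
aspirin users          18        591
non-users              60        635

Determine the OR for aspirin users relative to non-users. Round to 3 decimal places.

OR = (18 × 635) / (591 × 60) = 11430/35460 ≈ 0.322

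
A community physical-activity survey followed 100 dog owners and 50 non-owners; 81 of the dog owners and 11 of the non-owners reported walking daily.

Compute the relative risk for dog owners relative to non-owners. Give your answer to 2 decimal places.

risk, dog owners = 81/100 = 0.8100
risk, non-owners = 11/50 = 0.2200
RR = 0.8100 / 0.2200 = 3.68

RR: 3.68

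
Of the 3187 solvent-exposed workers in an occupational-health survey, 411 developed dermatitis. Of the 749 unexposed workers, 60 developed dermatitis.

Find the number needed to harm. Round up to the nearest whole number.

21

risk, solvent-exposed workers = 411/3187 = 0.128961
risk, unexposed workers = 60/749 = 0.080107
absolute risk difference = 0.048855
1 / 0.048855 = 20.469 → round up → 21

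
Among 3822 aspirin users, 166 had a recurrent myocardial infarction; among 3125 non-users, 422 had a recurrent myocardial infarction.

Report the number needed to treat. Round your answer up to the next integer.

11

risk, aspirin users = 166/3822 = 0.043433
risk, non-users = 422/3125 = 0.135040
absolute risk difference = 0.091607
1 / 0.091607 = 10.916 → round up → 11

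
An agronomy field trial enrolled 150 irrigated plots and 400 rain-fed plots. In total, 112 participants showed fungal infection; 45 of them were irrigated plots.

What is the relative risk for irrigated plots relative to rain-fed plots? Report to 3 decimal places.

RR = 1.791

irrigated plots without the outcome: 150 − 45 = 105
rain-fed plots with the outcome: 112 − 45 = 67
rain-fed plots without the outcome: 400 − 67 = 333
risk, irrigated plots = 45/150 = 0.3000
risk, rain-fed plots = 67/400 = 0.1675
RR = 0.3000 / 0.1675 = 1.791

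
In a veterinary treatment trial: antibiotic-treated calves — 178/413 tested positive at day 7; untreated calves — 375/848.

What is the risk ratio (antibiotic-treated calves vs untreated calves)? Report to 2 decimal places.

risk, antibiotic-treated calves = 178/413 = 0.4310
risk, untreated calves = 375/848 = 0.4422
RR = 0.4310 / 0.4422 = 0.97

0.97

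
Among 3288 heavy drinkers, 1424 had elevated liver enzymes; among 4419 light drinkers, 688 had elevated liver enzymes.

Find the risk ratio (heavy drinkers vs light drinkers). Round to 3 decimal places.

risk, heavy drinkers = 1424/3288 = 0.4331
risk, light drinkers = 688/4419 = 0.1557
RR = 0.4331 / 0.1557 = 2.782

2.782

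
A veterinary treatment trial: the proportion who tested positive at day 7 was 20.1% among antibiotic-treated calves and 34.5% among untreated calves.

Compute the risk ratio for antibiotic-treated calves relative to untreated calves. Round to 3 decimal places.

RR = 0.2010 / 0.3450 = 0.583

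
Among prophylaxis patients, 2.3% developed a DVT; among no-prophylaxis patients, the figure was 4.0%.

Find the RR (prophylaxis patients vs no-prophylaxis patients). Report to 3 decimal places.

RR = 0.02300 / 0.04000 = 0.575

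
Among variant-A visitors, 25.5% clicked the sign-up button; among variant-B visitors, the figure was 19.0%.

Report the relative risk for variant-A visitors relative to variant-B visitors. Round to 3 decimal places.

RR = 0.2550 / 0.1900 = 1.342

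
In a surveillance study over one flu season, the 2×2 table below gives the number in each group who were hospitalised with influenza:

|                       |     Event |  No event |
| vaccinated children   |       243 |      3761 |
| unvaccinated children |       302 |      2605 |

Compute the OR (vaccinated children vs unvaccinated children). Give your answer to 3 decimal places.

OR = (243 × 2605) / (3761 × 302) = 633015/1135822 ≈ 0.557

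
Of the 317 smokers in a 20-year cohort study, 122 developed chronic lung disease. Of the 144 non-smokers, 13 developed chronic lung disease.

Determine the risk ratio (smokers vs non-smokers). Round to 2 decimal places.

risk, smokers = 122/317 = 0.3849
risk, non-smokers = 13/144 = 0.0903
RR = 0.3849 / 0.0903 = 4.26

4.26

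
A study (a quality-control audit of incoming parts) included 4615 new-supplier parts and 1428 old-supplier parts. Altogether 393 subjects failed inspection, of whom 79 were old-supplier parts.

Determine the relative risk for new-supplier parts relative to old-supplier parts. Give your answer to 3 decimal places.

new-supplier parts with the outcome: 393 − 79 = 314
new-supplier parts without the outcome: 4615 − 314 = 4301
old-supplier parts without the outcome: 1428 − 79 = 1349
risk, new-supplier parts = 314/4615 = 0.0680
risk, old-supplier parts = 79/1428 = 0.0553
RR = 0.0680 / 0.0553 = 1.230

1.230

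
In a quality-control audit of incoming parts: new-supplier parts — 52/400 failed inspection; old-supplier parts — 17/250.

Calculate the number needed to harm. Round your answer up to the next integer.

risk, new-supplier parts = 52/400 = 0.130000
risk, old-supplier parts = 17/250 = 0.068000
absolute risk difference = 0.062000
1 / 0.062000 = 16.129 → round up → 17

NNH = 17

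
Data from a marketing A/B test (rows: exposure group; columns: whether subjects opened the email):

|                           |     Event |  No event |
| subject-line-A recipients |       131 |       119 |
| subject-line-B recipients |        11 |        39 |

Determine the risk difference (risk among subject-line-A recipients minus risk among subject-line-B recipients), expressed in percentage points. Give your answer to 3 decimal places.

risk, subject-line-A recipients = 131/250 = 0.5240
risk, subject-line-B recipients = 11/50 = 0.2200
risk difference = 0.5240 − 0.2200 = 0.3040 → 30.400 percentage points

RD: 30.400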